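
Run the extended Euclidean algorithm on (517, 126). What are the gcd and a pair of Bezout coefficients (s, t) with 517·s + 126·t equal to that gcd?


Euclidean algorithm on (517, 126) — divide until remainder is 0:
  517 = 4 · 126 + 13
  126 = 9 · 13 + 9
  13 = 1 · 9 + 4
  9 = 2 · 4 + 1
  4 = 4 · 1 + 0
gcd(517, 126) = 1.
Track Bezout coefficients alongside the remainders: start with r₀ = 517 = a·1 + b·0 (s = 1, t = 0) and r₁ = 126 = a·0 + b·1 (s = 0, t = 1); each new remainder r_{k+1} = r_{k-1} − q_k·r_k inherits s_{k+1} = s_{k-1} − q_k·s_k, t_{k+1} = t_{k-1} − q_k·t_k, so r_k = a·s_k + b·t_k at every step:
  q = 4: r = 13, s = 1 − 4·0 = 1, t = 0 − 4·1 = -4  (check: 517·1 + 126·(-4) = 13)
  q = 9: r = 9, s = 0 − 9·1 = -9, t = 1 − 9·(-4) = 37  (check: 517·(-9) + 126·37 = 9)
  q = 1: r = 4, s = 1 − 1·(-9) = 10, t = -4 − 1·37 = -41  (check: 517·10 + 126·(-41) = 4)
  q = 2: r = 1, s = -9 − 2·10 = -29, t = 37 − 2·(-41) = 119  (check: 517·(-29) + 126·119 = 1)
The row with r = 1 (the gcd) gives the Bezout coefficients s = -29, t = 119.
Result: 517 · (-29) + 126 · (119) = 1.

gcd(517, 126) = 1; s = -29, t = 119 (check: 517·(-29) + 126·119 = 1).


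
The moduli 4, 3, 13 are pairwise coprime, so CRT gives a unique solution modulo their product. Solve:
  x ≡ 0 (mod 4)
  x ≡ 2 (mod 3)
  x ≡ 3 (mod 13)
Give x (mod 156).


Moduli 4, 3, 13 are pairwise coprime; by CRT there is a unique solution modulo M = 4 · 3 · 13 = 156.
Solve pairwise, accumulating the modulus:
  Start with x ≡ 0 (mod 4).
  Combine with x ≡ 2 (mod 3): since gcd(4, 3) = 1, we get a unique residue mod 12.
    Write x = 0 + 4·t and substitute into x ≡ 2 (mod 3): 4·t ≡ 2 − 0 = 2 (mod 3).
    Reduce coefficients mod 3: 1·t ≡ 2 (mod 3).
    So t ≡ 2 (mod 3).
    Then x = 0 + 4·2 = 8, valid modulo lcm(4, 3) = 12: x ≡ 8 (mod 12).
  Combine with x ≡ 3 (mod 13): since gcd(12, 13) = 1, we get a unique residue mod 156.
    Write x = 8 + 12·t and substitute into x ≡ 3 (mod 13): 12·t ≡ 3 − 8 = -5 (mod 13).
    Reduce coefficients mod 13: 12·t ≡ 8 (mod 13).
    The inverse of 12 mod 13 is 12 (since 12·12 = 144 = 11·13 + 1), so t ≡ 12·8 = 96 ≡ 5 (mod 13).
    Then x = 8 + 12·5 = 68, valid modulo lcm(12, 13) = 156: x ≡ 68 (mod 156).
Verify: 68 mod 4 = 0 ✓, 68 mod 3 = 2 ✓, 68 mod 13 = 3 ✓.

x ≡ 68 (mod 156).


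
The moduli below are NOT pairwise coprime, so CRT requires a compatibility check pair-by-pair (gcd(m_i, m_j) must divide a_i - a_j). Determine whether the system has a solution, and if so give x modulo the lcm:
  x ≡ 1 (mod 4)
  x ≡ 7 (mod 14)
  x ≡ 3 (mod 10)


Moduli 4, 14, 10 are not pairwise coprime, so CRT works modulo lcm(m_i) when all pairwise compatibility conditions hold.
Pairwise compatibility: gcd(m_i, m_j) must divide a_i - a_j for every pair.
Merge one congruence at a time:
  Start: x ≡ 1 (mod 4).
  Combine with x ≡ 7 (mod 14): gcd(4, 14) = 2; 7 - 1 = 6, which IS divisible by 2, so compatible.
    Write x = 1 + 4·t and substitute into x ≡ 7 (mod 14): 4·t ≡ 7 − 1 = 6 (mod 14).
    Divide the congruence (and modulus) by g = 2: 2·t ≡ 3 (mod 7).
    The inverse of 2 mod 7 is 4 (since 2·4 = 8 = 1·7 + 1), so t ≡ 4·3 = 12 ≡ 5 (mod 7).
    Then x = 1 + 4·5 = 21, valid modulo lcm(4, 14) = 28: x ≡ 21 (mod 28).
  Combine with x ≡ 3 (mod 10): gcd(28, 10) = 2; 3 - 21 = -18, which IS divisible by 2, so compatible.
    Write x = 21 + 28·t and substitute into x ≡ 3 (mod 10): 28·t ≡ 3 − 21 = -18 (mod 10).
    Divide the congruence (and modulus) by g = 2: 14·t ≡ -9 (mod 5).
    Reduce coefficients mod 5: 4·t ≡ 1 (mod 5).
    The inverse of 4 mod 5 is 4 (since 4·4 = 16 = 3·5 + 1), so t ≡ 4·1 = 4 ≡ 4 (mod 5).
    Then x = 21 + 28·4 = 133, valid modulo lcm(28, 10) = 140: x ≡ 133 (mod 140).
Verify: 133 mod 4 = 1, 133 mod 14 = 7, 133 mod 10 = 3.

x ≡ 133 (mod 140).


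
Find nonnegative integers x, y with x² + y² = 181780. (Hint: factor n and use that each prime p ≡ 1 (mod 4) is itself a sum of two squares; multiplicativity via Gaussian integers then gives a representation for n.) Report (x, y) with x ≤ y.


Step 1: Factor n = 181780 = 2^2 · 5 · 61 · 149.
Step 2: Check the mod-4 condition on each prime factor: 2 = 2 (special); 5 ≡ 1 (mod 4), exponent 1; 61 ≡ 1 (mod 4), exponent 1; 149 ≡ 1 (mod 4), exponent 1.
All primes ≡ 3 (mod 4) appear to even exponent (or don't appear), so by the two-squares theorem n IS expressible as a sum of two squares.
Step 3: Build a representation. Group n = k² · m with k = 2 and m = 5 · 61 · 149 = 45445 (a product of primes ≡ 1 (mod 4)); a representation of m scales to one of n via (k·x)² + (k·y)² = k²(x² + y²). Each prime p ≡ 1 (mod 4) is itself a sum of two squares; find a² by testing p − a² for a perfect square:
  5: 5 − 1² = 4 = 2² ⇒ 5 = 1² + 2².
  61: 61 − 1² = 60, 61 − 2² = 57, 61 − 3² = 52, 61 − 4² = 45, 61 − 5² = 36 = 6² ⇒ 61 = 5² + 6².
  149: 149 − 1² = 148, 149 − 2² = 145, 149 − 3² = 140, 149 − 4² = 133, 149 − 5² = 124, 149 − 6² = 113, 149 − 7² = 100 = 10² ⇒ 149 = 7² + 10².
  Combine using the Brahmagupta–Fibonacci identity (a² + b²)(c² + d²) = (ac − bd)² + (ad + bc)² = (ac + bd)² + (ad − bc)²:
  5 · 61 = 305: from (1² + 2²)(5² + 6²), take (1·5 − 2·6, 1·6 + 2·5) = (5 − 12, 6 + 10) = (-7, 16); dropping signs (only squares matter) gives (7, 16); check 7² + 16² = 49 + 256 = 305 ✓.
  305 · 149 = 45445: from (7² + 16²)(7² + 10²), take (7·7 − 16·10, 7·10 + 16·7) = (49 − 160, 70 + 112) = (-111, 182); dropping signs (only squares matter) gives (111, 182); check 111² + 182² = 12321 + 33124 = 45445 ✓.
  Scale by k = 2: (2·111, 2·182) = (222, 364).
Step 4: Order so x ≤ y and verify: 222² + 364² = 49284 + 132496 = 181780 = n. ✓

n = 181780 = 222² + 364² (one valid representation with x ≤ y).


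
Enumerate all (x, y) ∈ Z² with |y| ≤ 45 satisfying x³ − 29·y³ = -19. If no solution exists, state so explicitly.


The equation is x³ - 29y³ = -19. For fixed y, x³ = 29·y³ − 19, so a solution requires the RHS to be a perfect cube.
Strategy: iterate y from -45 to 45, compute RHS = 29·y³ − 19, and check whether it is a (positive or negative) perfect cube.
Check small values of y:
  y = 0: RHS = -19 is not a perfect cube.
  y = 1: RHS = 10 is not a perfect cube.
  y = -1: RHS = -48 is not a perfect cube.
  y = 2: RHS = 213 is not a perfect cube.
  y = -2: RHS = -251 is not a perfect cube.
  y = 3: RHS = 764 is not a perfect cube.
  y = -3: RHS = -802 is not a perfect cube.
Continuing the search up to |y| = 45 finds no solutions either.
No (x, y) in the scanned range satisfies the equation.

No integer solutions with |y| ≤ 45.


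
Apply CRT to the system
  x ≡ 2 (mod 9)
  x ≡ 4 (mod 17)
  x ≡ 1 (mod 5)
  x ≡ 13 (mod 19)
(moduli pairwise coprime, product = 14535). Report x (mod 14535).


Product of moduli M = 9 · 17 · 5 · 19 = 14535.
Merge one congruence at a time:
  Start: x ≡ 2 (mod 9).
  Combine with x ≡ 4 (mod 17); new modulus lcm = 153.
    Write x = 2 + 9·t and substitute into x ≡ 4 (mod 17): 9·t ≡ 4 − 2 = 2 (mod 17).
    The inverse of 9 mod 17 is 2 (since 9·2 = 18 = 1·17 + 1), so t ≡ 2·2 = 4 ≡ 4 (mod 17).
    Then x = 2 + 9·4 = 38, valid modulo lcm(9, 17) = 153: x ≡ 38 (mod 153).
  Combine with x ≡ 1 (mod 5); new modulus lcm = 765.
    Write x = 38 + 153·t and substitute into x ≡ 1 (mod 5): 153·t ≡ 1 − 38 = -37 (mod 5).
    Reduce coefficients mod 5: 3·t ≡ 3 (mod 5).
    The inverse of 3 mod 5 is 2 (since 3·2 = 6 = 1·5 + 1), so t ≡ 2·3 = 6 ≡ 1 (mod 5).
    Then x = 38 + 153·1 = 191, valid modulo lcm(153, 5) = 765: x ≡ 191 (mod 765).
  Combine with x ≡ 13 (mod 19); new modulus lcm = 14535.
    Write x = 191 + 765·t and substitute into x ≡ 13 (mod 19): 765·t ≡ 13 − 191 = -178 (mod 19).
    Reduce coefficients mod 19: 5·t ≡ 12 (mod 19).
    The inverse of 5 mod 19 is 4 (since 5·4 = 20 = 1·19 + 1), so t ≡ 4·12 = 48 ≡ 10 (mod 19).
    Then x = 191 + 765·10 = 7841, valid modulo lcm(765, 19) = 14535: x ≡ 7841 (mod 14535).
Verify against each original: 7841 mod 9 = 2, 7841 mod 17 = 4, 7841 mod 5 = 1, 7841 mod 19 = 13.

x ≡ 7841 (mod 14535).


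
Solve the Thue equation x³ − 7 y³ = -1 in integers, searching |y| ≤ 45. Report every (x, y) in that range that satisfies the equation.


The equation is x³ - 7y³ = -1. For fixed y, x³ = 7·y³ − 1, so a solution requires the RHS to be a perfect cube.
Strategy: iterate y from -45 to 45, compute RHS = 7·y³ − 1, and check whether it is a (positive or negative) perfect cube.
Check small values of y:
  y = 0: RHS = -1 = (-1)³ ⇒ x = -1 works.
  y = 1: RHS = 6 is not a perfect cube.
  y = -1: RHS = -8 = (-2)³ ⇒ x = -2 works.
  y = 2: RHS = 55 is not a perfect cube.
  y = -2: RHS = -57 is not a perfect cube.
  y = 3: RHS = 188 is not a perfect cube.
  y = -3: RHS = -190 is not a perfect cube.
Continuing the search up to |y| = 45 finds no further solutions beyond those listed.
Collected solutions: (-1, 0), (-2, -1).

Solutions (with |y| ≤ 45): (-1, 0), (-2, -1).


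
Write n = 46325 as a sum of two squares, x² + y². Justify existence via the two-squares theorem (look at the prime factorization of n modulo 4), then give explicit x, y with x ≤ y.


Step 1: Factor n = 46325 = 5^2 · 17 · 109.
Step 2: Check the mod-4 condition on each prime factor: 5 ≡ 1 (mod 4), exponent 2; 17 ≡ 1 (mod 4), exponent 1; 109 ≡ 1 (mod 4), exponent 1.
All primes ≡ 3 (mod 4) appear to even exponent (or don't appear), so by the two-squares theorem n IS expressible as a sum of two squares.
Step 3: Build a representation. Group n = k² · m with k = 5 and m = 17 · 109 = 1853 (a product of primes ≡ 1 (mod 4)); a representation of m scales to one of n via (k·x)² + (k·y)² = k²(x² + y²). Each prime p ≡ 1 (mod 4) is itself a sum of two squares; find a² by testing p − a² for a perfect square:
  17: 17 − 1² = 16 = 4² ⇒ 17 = 1² + 4².
  109: 109 − 1² = 108, 109 − 2² = 105, 109 − 3² = 100 = 10² ⇒ 109 = 3² + 10².
  Combine using the Brahmagupta–Fibonacci identity (a² + b²)(c² + d²) = (ac − bd)² + (ad + bc)² = (ac + bd)² + (ad − bc)²:
  17 · 109 = 1853: from (1² + 4²)(3² + 10²), take (1·3 − 4·10, 1·10 + 4·3) = (3 − 40, 10 + 12) = (-37, 22); dropping signs (only squares matter) gives (37, 22); check 37² + 22² = 1369 + 484 = 1853 ✓.
  Scale by k = 5: (5·37, 5·22) = (185, 110).
Step 4: Order so x ≤ y and verify: 110² + 185² = 12100 + 34225 = 46325 = n. ✓

n = 46325 = 110² + 185² (one valid representation with x ≤ y).


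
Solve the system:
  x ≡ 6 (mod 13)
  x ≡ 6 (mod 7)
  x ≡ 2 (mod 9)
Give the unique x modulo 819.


Moduli 13, 7, 9 are pairwise coprime; by CRT there is a unique solution modulo M = 13 · 7 · 9 = 819.
Solve pairwise, accumulating the modulus:
  Start with x ≡ 6 (mod 13).
  Combine with x ≡ 6 (mod 7): since gcd(13, 7) = 1, we get a unique residue mod 91.
    Write x = 6 + 13·t and substitute into x ≡ 6 (mod 7): 13·t ≡ 6 − 6 = 0 (mod 7).
    Reduce coefficients mod 7: 6·t ≡ 0 (mod 7).
    The inverse of 6 mod 7 is 6 (since 6·6 = 36 = 5·7 + 1), so t ≡ 6·0 = 0 ≡ 0 (mod 7).
    Then x = 6 + 13·0 = 6, valid modulo lcm(13, 7) = 91: x ≡ 6 (mod 91).
  Combine with x ≡ 2 (mod 9): since gcd(91, 9) = 1, we get a unique residue mod 819.
    Write x = 6 + 91·t and substitute into x ≡ 2 (mod 9): 91·t ≡ 2 − 6 = -4 (mod 9).
    Reduce coefficients mod 9: 1·t ≡ 5 (mod 9).
    So t ≡ 5 (mod 9).
    Then x = 6 + 91·5 = 461, valid modulo lcm(91, 9) = 819: x ≡ 461 (mod 819).
Verify: 461 mod 13 = 6 ✓, 461 mod 7 = 6 ✓, 461 mod 9 = 2 ✓.

x ≡ 461 (mod 819).


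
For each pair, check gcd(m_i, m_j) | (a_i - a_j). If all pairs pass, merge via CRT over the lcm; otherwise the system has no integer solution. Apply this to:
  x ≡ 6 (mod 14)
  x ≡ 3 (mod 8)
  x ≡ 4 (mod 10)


Moduli 14, 8, 10 are not pairwise coprime, so CRT works modulo lcm(m_i) when all pairwise compatibility conditions hold.
Pairwise compatibility: gcd(m_i, m_j) must divide a_i - a_j for every pair.
Merge one congruence at a time:
  Start: x ≡ 6 (mod 14).
  Combine with x ≡ 3 (mod 8): gcd(14, 8) = 2, and 3 - 6 = -3 is NOT divisible by 2.
    ⇒ system is inconsistent (no integer solution).

No solution (the system is inconsistent).


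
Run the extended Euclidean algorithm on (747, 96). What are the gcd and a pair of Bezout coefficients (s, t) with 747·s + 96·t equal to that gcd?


Euclidean algorithm on (747, 96) — divide until remainder is 0:
  747 = 7 · 96 + 75
  96 = 1 · 75 + 21
  75 = 3 · 21 + 12
  21 = 1 · 12 + 9
  12 = 1 · 9 + 3
  9 = 3 · 3 + 0
gcd(747, 96) = 3.
Track Bezout coefficients alongside the remainders: start with r₀ = 747 = a·1 + b·0 (s = 1, t = 0) and r₁ = 96 = a·0 + b·1 (s = 0, t = 1); each new remainder r_{k+1} = r_{k-1} − q_k·r_k inherits s_{k+1} = s_{k-1} − q_k·s_k, t_{k+1} = t_{k-1} − q_k·t_k, so r_k = a·s_k + b·t_k at every step:
  q = 7: r = 75, s = 1 − 7·0 = 1, t = 0 − 7·1 = -7  (check: 747·1 + 96·(-7) = 75)
  q = 1: r = 21, s = 0 − 1·1 = -1, t = 1 − 1·(-7) = 8  (check: 747·(-1) + 96·8 = 21)
  q = 3: r = 12, s = 1 − 3·(-1) = 4, t = -7 − 3·8 = -31  (check: 747·4 + 96·(-31) = 12)
  q = 1: r = 9, s = -1 − 1·4 = -5, t = 8 − 1·(-31) = 39  (check: 747·(-5) + 96·39 = 9)
  q = 1: r = 3, s = 4 − 1·(-5) = 9, t = -31 − 1·39 = -70  (check: 747·9 + 96·(-70) = 3)
The row with r = 3 (the gcd) gives the Bezout coefficients s = 9, t = -70.
Result: 747 · (9) + 96 · (-70) = 3.

gcd(747, 96) = 3; s = 9, t = -70 (check: 747·9 + 96·(-70) = 3).


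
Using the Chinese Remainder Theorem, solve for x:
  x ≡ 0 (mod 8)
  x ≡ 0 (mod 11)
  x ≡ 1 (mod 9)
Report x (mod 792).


Moduli 8, 11, 9 are pairwise coprime; by CRT there is a unique solution modulo M = 8 · 11 · 9 = 792.
Solve pairwise, accumulating the modulus:
  Start with x ≡ 0 (mod 8).
  Combine with x ≡ 0 (mod 11): since gcd(8, 11) = 1, we get a unique residue mod 88.
    Write x = 0 + 8·t and substitute into x ≡ 0 (mod 11): 8·t ≡ 0 − 0 = 0 (mod 11).
    The inverse of 8 mod 11 is 7 (since 8·7 = 56 = 5·11 + 1), so t ≡ 7·0 = 0 ≡ 0 (mod 11).
    Then x = 0 + 8·0 = 0, valid modulo lcm(8, 11) = 88: x ≡ 0 (mod 88).
  Combine with x ≡ 1 (mod 9): since gcd(88, 9) = 1, we get a unique residue mod 792.
    Write x = 0 + 88·t and substitute into x ≡ 1 (mod 9): 88·t ≡ 1 − 0 = 1 (mod 9).
    Reduce coefficients mod 9: 7·t ≡ 1 (mod 9).
    The inverse of 7 mod 9 is 4 (since 7·4 = 28 = 3·9 + 1), so t ≡ 4·1 = 4 ≡ 4 (mod 9).
    Then x = 0 + 88·4 = 352, valid modulo lcm(88, 9) = 792: x ≡ 352 (mod 792).
Verify: 352 mod 8 = 0 ✓, 352 mod 11 = 0 ✓, 352 mod 9 = 1 ✓.

x ≡ 352 (mod 792).


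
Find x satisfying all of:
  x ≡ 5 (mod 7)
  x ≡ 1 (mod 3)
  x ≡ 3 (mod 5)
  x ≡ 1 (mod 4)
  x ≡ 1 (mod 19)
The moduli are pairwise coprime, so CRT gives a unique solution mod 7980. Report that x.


Product of moduli M = 7 · 3 · 5 · 4 · 19 = 7980.
Merge one congruence at a time:
  Start: x ≡ 5 (mod 7).
  Combine with x ≡ 1 (mod 3); new modulus lcm = 21.
    Write x = 5 + 7·t and substitute into x ≡ 1 (mod 3): 7·t ≡ 1 − 5 = -4 (mod 3).
    Reduce coefficients mod 3: 1·t ≡ 2 (mod 3).
    So t ≡ 2 (mod 3).
    Then x = 5 + 7·2 = 19, valid modulo lcm(7, 3) = 21: x ≡ 19 (mod 21).
  Combine with x ≡ 3 (mod 5); new modulus lcm = 105.
    Write x = 19 + 21·t and substitute into x ≡ 3 (mod 5): 21·t ≡ 3 − 19 = -16 (mod 5).
    Reduce coefficients mod 5: 1·t ≡ 4 (mod 5).
    So t ≡ 4 (mod 5).
    Then x = 19 + 21·4 = 103, valid modulo lcm(21, 5) = 105: x ≡ 103 (mod 105).
  Combine with x ≡ 1 (mod 4); new modulus lcm = 420.
    Write x = 103 + 105·t and substitute into x ≡ 1 (mod 4): 105·t ≡ 1 − 103 = -102 (mod 4).
    Reduce coefficients mod 4: 1·t ≡ 2 (mod 4).
    So t ≡ 2 (mod 4).
    Then x = 103 + 105·2 = 313, valid modulo lcm(105, 4) = 420: x ≡ 313 (mod 420).
  Combine with x ≡ 1 (mod 19); new modulus lcm = 7980.
    Write x = 313 + 420·t and substitute into x ≡ 1 (mod 19): 420·t ≡ 1 − 313 = -312 (mod 19).
    Reduce coefficients mod 19: 2·t ≡ 11 (mod 19).
    The inverse of 2 mod 19 is 10 (since 2·10 = 20 = 1·19 + 1), so t ≡ 10·11 = 110 ≡ 15 (mod 19).
    Then x = 313 + 420·15 = 6613, valid modulo lcm(420, 19) = 7980: x ≡ 6613 (mod 7980).
Verify against each original: 6613 mod 7 = 5, 6613 mod 3 = 1, 6613 mod 5 = 3, 6613 mod 4 = 1, 6613 mod 19 = 1.

x ≡ 6613 (mod 7980).


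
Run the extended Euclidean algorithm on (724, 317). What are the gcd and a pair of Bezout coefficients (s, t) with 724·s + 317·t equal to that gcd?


Euclidean algorithm on (724, 317) — divide until remainder is 0:
  724 = 2 · 317 + 90
  317 = 3 · 90 + 47
  90 = 1 · 47 + 43
  47 = 1 · 43 + 4
  43 = 10 · 4 + 3
  4 = 1 · 3 + 1
  3 = 3 · 1 + 0
gcd(724, 317) = 1.
Track Bezout coefficients alongside the remainders: start with r₀ = 724 = a·1 + b·0 (s = 1, t = 0) and r₁ = 317 = a·0 + b·1 (s = 0, t = 1); each new remainder r_{k+1} = r_{k-1} − q_k·r_k inherits s_{k+1} = s_{k-1} − q_k·s_k, t_{k+1} = t_{k-1} − q_k·t_k, so r_k = a·s_k + b·t_k at every step:
  q = 2: r = 90, s = 1 − 2·0 = 1, t = 0 − 2·1 = -2  (check: 724·1 + 317·(-2) = 90)
  q = 3: r = 47, s = 0 − 3·1 = -3, t = 1 − 3·(-2) = 7  (check: 724·(-3) + 317·7 = 47)
  q = 1: r = 43, s = 1 − 1·(-3) = 4, t = -2 − 1·7 = -9  (check: 724·4 + 317·(-9) = 43)
  q = 1: r = 4, s = -3 − 1·4 = -7, t = 7 − 1·(-9) = 16  (check: 724·(-7) + 317·16 = 4)
  q = 10: r = 3, s = 4 − 10·(-7) = 74, t = -9 − 10·16 = -169  (check: 724·74 + 317·(-169) = 3)
  q = 1: r = 1, s = -7 − 1·74 = -81, t = 16 − 1·(-169) = 185  (check: 724·(-81) + 317·185 = 1)
The row with r = 1 (the gcd) gives the Bezout coefficients s = -81, t = 185.
Result: 724 · (-81) + 317 · (185) = 1.

gcd(724, 317) = 1; s = -81, t = 185 (check: 724·(-81) + 317·185 = 1).


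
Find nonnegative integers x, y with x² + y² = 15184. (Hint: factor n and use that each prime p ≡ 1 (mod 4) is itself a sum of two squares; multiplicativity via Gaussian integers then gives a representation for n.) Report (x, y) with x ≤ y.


Step 1: Factor n = 15184 = 2^4 · 13 · 73.
Step 2: Check the mod-4 condition on each prime factor: 2 = 2 (special); 13 ≡ 1 (mod 4), exponent 1; 73 ≡ 1 (mod 4), exponent 1.
All primes ≡ 3 (mod 4) appear to even exponent (or don't appear), so by the two-squares theorem n IS expressible as a sum of two squares.
Step 3: Build a representation. Group n = k² · m with k = 4 and m = 13 · 73 = 949 (a product of primes ≡ 1 (mod 4)); a representation of m scales to one of n via (k·x)² + (k·y)² = k²(x² + y²). Each prime p ≡ 1 (mod 4) is itself a sum of two squares; find a² by testing p − a² for a perfect square:
  13: 13 − 1² = 12, 13 − 2² = 9 = 3² ⇒ 13 = 2² + 3².
  73: 73 − 1² = 72, 73 − 2² = 69, 73 − 3² = 64 = 8² ⇒ 73 = 3² + 8².
  Combine using the Brahmagupta–Fibonacci identity (a² + b²)(c² + d²) = (ac − bd)² + (ad + bc)² = (ac + bd)² + (ad − bc)²:
  13 · 73 = 949: from (2² + 3²)(3² + 8²), take (2·3 − 3·8, 2·8 + 3·3) = (6 − 24, 16 + 9) = (-18, 25); dropping signs (only squares matter) gives (18, 25); check 18² + 25² = 324 + 625 = 949 ✓.
  Scale by k = 4: (4·18, 4·25) = (72, 100).
Step 4: Order so x ≤ y and verify: 72² + 100² = 5184 + 10000 = 15184 = n. ✓

n = 15184 = 72² + 100² (one valid representation with x ≤ y).


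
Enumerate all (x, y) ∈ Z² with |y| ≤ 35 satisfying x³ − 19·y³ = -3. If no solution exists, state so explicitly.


The equation is x³ - 19y³ = -3. For fixed y, x³ = 19·y³ − 3, so a solution requires the RHS to be a perfect cube.
Strategy: iterate y from -35 to 35, compute RHS = 19·y³ − 3, and check whether it is a (positive or negative) perfect cube.
Check small values of y:
  y = 0: RHS = -3 is not a perfect cube.
  y = 1: RHS = 16 is not a perfect cube.
  y = -1: RHS = -22 is not a perfect cube.
  y = 2: RHS = 149 is not a perfect cube.
  y = -2: RHS = -155 is not a perfect cube.
  y = 3: RHS = 510 is not a perfect cube.
  y = -3: RHS = -516 is not a perfect cube.
Continuing the search up to |y| = 35 finds no solutions either.
No (x, y) in the scanned range satisfies the equation.

No integer solutions with |y| ≤ 35.


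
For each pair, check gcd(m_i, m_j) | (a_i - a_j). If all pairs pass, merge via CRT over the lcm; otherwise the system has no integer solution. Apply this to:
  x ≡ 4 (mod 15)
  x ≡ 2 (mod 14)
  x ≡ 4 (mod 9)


Moduli 15, 14, 9 are not pairwise coprime, so CRT works modulo lcm(m_i) when all pairwise compatibility conditions hold.
Pairwise compatibility: gcd(m_i, m_j) must divide a_i - a_j for every pair.
Merge one congruence at a time:
  Start: x ≡ 4 (mod 15).
  Combine with x ≡ 2 (mod 14): gcd(15, 14) = 1; 2 - 4 = -2, which IS divisible by 1, so compatible.
    Write x = 4 + 15·t and substitute into x ≡ 2 (mod 14): 15·t ≡ 2 − 4 = -2 (mod 14).
    Reduce coefficients mod 14: 1·t ≡ 12 (mod 14).
    So t ≡ 12 (mod 14).
    Then x = 4 + 15·12 = 184, valid modulo lcm(15, 14) = 210: x ≡ 184 (mod 210).
  Combine with x ≡ 4 (mod 9): gcd(210, 9) = 3; 4 - 184 = -180, which IS divisible by 3, so compatible.
    Write x = 184 + 210·t and substitute into x ≡ 4 (mod 9): 210·t ≡ 4 − 184 = -180 (mod 9).
    Divide the congruence (and modulus) by g = 3: 70·t ≡ -60 (mod 3).
    Reduce coefficients mod 3: 1·t ≡ 0 (mod 3).
    So t ≡ 0 (mod 3).
    Then x = 184 + 210·0 = 184, valid modulo lcm(210, 9) = 630: x ≡ 184 (mod 630).
Verify: 184 mod 15 = 4, 184 mod 14 = 2, 184 mod 9 = 4.

x ≡ 184 (mod 630).


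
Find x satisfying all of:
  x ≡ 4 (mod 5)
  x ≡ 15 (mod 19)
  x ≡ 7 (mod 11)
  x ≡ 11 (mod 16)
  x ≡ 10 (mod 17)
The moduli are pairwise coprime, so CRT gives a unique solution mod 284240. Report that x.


Product of moduli M = 5 · 19 · 11 · 16 · 17 = 284240.
Merge one congruence at a time:
  Start: x ≡ 4 (mod 5).
  Combine with x ≡ 15 (mod 19); new modulus lcm = 95.
    Write x = 4 + 5·t and substitute into x ≡ 15 (mod 19): 5·t ≡ 15 − 4 = 11 (mod 19).
    The inverse of 5 mod 19 is 4 (since 5·4 = 20 = 1·19 + 1), so t ≡ 4·11 = 44 ≡ 6 (mod 19).
    Then x = 4 + 5·6 = 34, valid modulo lcm(5, 19) = 95: x ≡ 34 (mod 95).
  Combine with x ≡ 7 (mod 11); new modulus lcm = 1045.
    Write x = 34 + 95·t and substitute into x ≡ 7 (mod 11): 95·t ≡ 7 − 34 = -27 (mod 11).
    Reduce coefficients mod 11: 7·t ≡ 6 (mod 11).
    The inverse of 7 mod 11 is 8 (since 7·8 = 56 = 5·11 + 1), so t ≡ 8·6 = 48 ≡ 4 (mod 11).
    Then x = 34 + 95·4 = 414, valid modulo lcm(95, 11) = 1045: x ≡ 414 (mod 1045).
  Combine with x ≡ 11 (mod 16); new modulus lcm = 16720.
    Write x = 414 + 1045·t and substitute into x ≡ 11 (mod 16): 1045·t ≡ 11 − 414 = -403 (mod 16).
    Reduce coefficients mod 16: 5·t ≡ 13 (mod 16).
    The inverse of 5 mod 16 is 13 (since 5·13 = 65 = 4·16 + 1), so t ≡ 13·13 = 169 ≡ 9 (mod 16).
    Then x = 414 + 1045·9 = 9819, valid modulo lcm(1045, 16) = 16720: x ≡ 9819 (mod 16720).
  Combine with x ≡ 10 (mod 17); new modulus lcm = 284240.
    Write x = 9819 + 16720·t and substitute into x ≡ 10 (mod 17): 16720·t ≡ 10 − 9819 = -9809 (mod 17).
    Reduce coefficients mod 17: 9·t ≡ 0 (mod 17).
    The inverse of 9 mod 17 is 2 (since 9·2 = 18 = 1·17 + 1), so t ≡ 2·0 = 0 ≡ 0 (mod 17).
    Then x = 9819 + 16720·0 = 9819, valid modulo lcm(16720, 17) = 284240: x ≡ 9819 (mod 284240).
Verify against each original: 9819 mod 5 = 4, 9819 mod 19 = 15, 9819 mod 11 = 7, 9819 mod 16 = 11, 9819 mod 17 = 10.

x ≡ 9819 (mod 284240).


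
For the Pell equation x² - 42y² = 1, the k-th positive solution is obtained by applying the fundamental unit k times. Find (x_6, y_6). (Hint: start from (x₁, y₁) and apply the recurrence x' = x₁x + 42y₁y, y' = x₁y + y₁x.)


Step 1: Find the fundamental solution (x₁, y₁) of x² - 42y² = 1.
  Expand √42 as a continued fraction. a₀ = ⌊√42⌋ = 6; iterate m_{k+1} = d_k·a_k − m_k, d_{k+1} = (42 − m_{k+1}²)/d_k, a_{k+1} = ⌊(a₀ + m_{k+1})/d_{k+1}⌋ (starting m₀ = 0, d₀ = 1), with convergents p_k = a_k·p_{k-1} + p_{k-2}, q_k = a_k·q_{k-1} + q_{k-2} (p₋₁ = 1, q₋₁ = 0):
  k = 0: a₀ = 6; p₀/q₀ = 6/1; p₀² − 42·q₀² = 36 − 42 = -6.
  k = 1: m = 6, d = 6, a = ⌊(6 + 6)/6⌋ = 2; p/q = (2·6 + 1)/(2·1 + 0) = 13/2; p² − 42·q² = 169 − 168 = 1.
  The first convergent with p² − 42·q² = 1 gives the fundamental solution (x₁, y₁) = (13, 2).
Step 2: Apply the recurrence (x_{n+1}, y_{n+1}) = (x₁x_n + 42y₁y_n, x₁y_n + y₁x_n) repeatedly.
  From (x_1, y_1) = (13, 2): x_2 = 13·13 + 42·2·2 = 337; y_2 = 13·2 + 2·13 = 52.
  From (x_2, y_2) = (337, 52): x_3 = 13·337 + 42·2·52 = 8749; y_3 = 13·52 + 2·337 = 1350.
  From (x_3, y_3) = (8749, 1350): x_4 = 13·8749 + 42·2·1350 = 227137; y_4 = 13·1350 + 2·8749 = 35048.
  From (x_4, y_4) = (227137, 35048): x_5 = 13·227137 + 42·2·35048 = 5896813; y_5 = 13·35048 + 2·227137 = 909898.
  From (x_5, y_5) = (5896813, 909898): x_6 = 13·5896813 + 42·2·909898 = 153090001; y_6 = 13·909898 + 2·5896813 = 23622300.
Step 3: Verify x_6² - 42·y_6² = 23436548406180001 - 23436548406180000 = 1 (should be 1). ✓

(x_1, y_1) = (13, 2); (x_6, y_6) = (153090001, 23622300).


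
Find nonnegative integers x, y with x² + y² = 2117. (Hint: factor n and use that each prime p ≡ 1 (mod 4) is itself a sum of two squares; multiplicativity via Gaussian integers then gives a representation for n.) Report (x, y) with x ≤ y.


Step 1: Factor n = 2117 = 29 · 73.
Step 2: Check the mod-4 condition on each prime factor: 29 ≡ 1 (mod 4), exponent 1; 73 ≡ 1 (mod 4), exponent 1.
All primes ≡ 3 (mod 4) appear to even exponent (or don't appear), so by the two-squares theorem n IS expressible as a sum of two squares.
Step 3: Build a representation. Here n = 29 · 73 is a product of primes ≡ 1 (mod 4). Each prime p ≡ 1 (mod 4) is itself a sum of two squares; find a² by testing p − a² for a perfect square:
  29: 29 − 1² = 28, 29 − 2² = 25 = 5² ⇒ 29 = 2² + 5².
  73: 73 − 1² = 72, 73 − 2² = 69, 73 − 3² = 64 = 8² ⇒ 73 = 3² + 8².
  Combine using the Brahmagupta–Fibonacci identity (a² + b²)(c² + d²) = (ac − bd)² + (ad + bc)² = (ac + bd)² + (ad − bc)²:
  29 · 73 = 2117: from (2² + 5²)(3² + 8²), take (2·3 − 5·8, 2·8 + 5·3) = (6 − 40, 16 + 15) = (-34, 31); dropping signs (only squares matter) gives (34, 31); check 34² + 31² = 1156 + 961 = 2117 ✓.
Step 4: Order so x ≤ y and verify: 31² + 34² = 961 + 1156 = 2117 = n. ✓

n = 2117 = 31² + 34² (one valid representation with x ≤ y).


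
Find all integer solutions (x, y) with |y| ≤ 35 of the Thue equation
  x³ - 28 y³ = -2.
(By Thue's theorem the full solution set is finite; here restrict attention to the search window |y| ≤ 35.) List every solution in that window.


The equation is x³ - 28y³ = -2. For fixed y, x³ = 28·y³ − 2, so a solution requires the RHS to be a perfect cube.
Strategy: iterate y from -35 to 35, compute RHS = 28·y³ − 2, and check whether it is a (positive or negative) perfect cube.
Check small values of y:
  y = 0: RHS = -2 is not a perfect cube.
  y = 1: RHS = 26 is not a perfect cube.
  y = -1: RHS = -30 is not a perfect cube.
  y = 2: RHS = 222 is not a perfect cube.
  y = -2: RHS = -226 is not a perfect cube.
  y = 3: RHS = 754 is not a perfect cube.
  y = -3: RHS = -758 is not a perfect cube.
Continuing the search up to |y| = 35 finds no solutions either.
No (x, y) in the scanned range satisfies the equation.

No integer solutions with |y| ≤ 35.


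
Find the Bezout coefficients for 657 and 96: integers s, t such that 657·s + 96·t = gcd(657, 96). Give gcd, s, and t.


Euclidean algorithm on (657, 96) — divide until remainder is 0:
  657 = 6 · 96 + 81
  96 = 1 · 81 + 15
  81 = 5 · 15 + 6
  15 = 2 · 6 + 3
  6 = 2 · 3 + 0
gcd(657, 96) = 3.
Track Bezout coefficients alongside the remainders: start with r₀ = 657 = a·1 + b·0 (s = 1, t = 0) and r₁ = 96 = a·0 + b·1 (s = 0, t = 1); each new remainder r_{k+1} = r_{k-1} − q_k·r_k inherits s_{k+1} = s_{k-1} − q_k·s_k, t_{k+1} = t_{k-1} − q_k·t_k, so r_k = a·s_k + b·t_k at every step:
  q = 6: r = 81, s = 1 − 6·0 = 1, t = 0 − 6·1 = -6  (check: 657·1 + 96·(-6) = 81)
  q = 1: r = 15, s = 0 − 1·1 = -1, t = 1 − 1·(-6) = 7  (check: 657·(-1) + 96·7 = 15)
  q = 5: r = 6, s = 1 − 5·(-1) = 6, t = -6 − 5·7 = -41  (check: 657·6 + 96·(-41) = 6)
  q = 2: r = 3, s = -1 − 2·6 = -13, t = 7 − 2·(-41) = 89  (check: 657·(-13) + 96·89 = 3)
The row with r = 3 (the gcd) gives the Bezout coefficients s = -13, t = 89.
Result: 657 · (-13) + 96 · (89) = 3.

gcd(657, 96) = 3; s = -13, t = 89 (check: 657·(-13) + 96·89 = 3).


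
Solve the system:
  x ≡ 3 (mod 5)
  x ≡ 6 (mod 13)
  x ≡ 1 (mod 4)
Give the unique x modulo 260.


Moduli 5, 13, 4 are pairwise coprime; by CRT there is a unique solution modulo M = 5 · 13 · 4 = 260.
Solve pairwise, accumulating the modulus:
  Start with x ≡ 3 (mod 5).
  Combine with x ≡ 6 (mod 13): since gcd(5, 13) = 1, we get a unique residue mod 65.
    Write x = 3 + 5·t and substitute into x ≡ 6 (mod 13): 5·t ≡ 6 − 3 = 3 (mod 13).
    The inverse of 5 mod 13 is 8 (since 5·8 = 40 = 3·13 + 1), so t ≡ 8·3 = 24 ≡ 11 (mod 13).
    Then x = 3 + 5·11 = 58, valid modulo lcm(5, 13) = 65: x ≡ 58 (mod 65).
  Combine with x ≡ 1 (mod 4): since gcd(65, 4) = 1, we get a unique residue mod 260.
    Write x = 58 + 65·t and substitute into x ≡ 1 (mod 4): 65·t ≡ 1 − 58 = -57 (mod 4).
    Reduce coefficients mod 4: 1·t ≡ 3 (mod 4).
    So t ≡ 3 (mod 4).
    Then x = 58 + 65·3 = 253, valid modulo lcm(65, 4) = 260: x ≡ 253 (mod 260).
Verify: 253 mod 5 = 3 ✓, 253 mod 13 = 6 ✓, 253 mod 4 = 1 ✓.

x ≡ 253 (mod 260).


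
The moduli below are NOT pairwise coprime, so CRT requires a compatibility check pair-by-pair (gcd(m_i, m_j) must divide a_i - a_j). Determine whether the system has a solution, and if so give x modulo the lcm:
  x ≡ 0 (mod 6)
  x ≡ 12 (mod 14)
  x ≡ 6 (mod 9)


Moduli 6, 14, 9 are not pairwise coprime, so CRT works modulo lcm(m_i) when all pairwise compatibility conditions hold.
Pairwise compatibility: gcd(m_i, m_j) must divide a_i - a_j for every pair.
Merge one congruence at a time:
  Start: x ≡ 0 (mod 6).
  Combine with x ≡ 12 (mod 14): gcd(6, 14) = 2; 12 - 0 = 12, which IS divisible by 2, so compatible.
    Write x = 0 + 6·t and substitute into x ≡ 12 (mod 14): 6·t ≡ 12 − 0 = 12 (mod 14).
    Divide the congruence (and modulus) by g = 2: 3·t ≡ 6 (mod 7).
    The inverse of 3 mod 7 is 5 (since 3·5 = 15 = 2·7 + 1), so t ≡ 5·6 = 30 ≡ 2 (mod 7).
    Then x = 0 + 6·2 = 12, valid modulo lcm(6, 14) = 42: x ≡ 12 (mod 42).
  Combine with x ≡ 6 (mod 9): gcd(42, 9) = 3; 6 - 12 = -6, which IS divisible by 3, so compatible.
    Write x = 12 + 42·t and substitute into x ≡ 6 (mod 9): 42·t ≡ 6 − 12 = -6 (mod 9).
    Divide the congruence (and modulus) by g = 3: 14·t ≡ -2 (mod 3).
    Reduce coefficients mod 3: 2·t ≡ 1 (mod 3).
    The inverse of 2 mod 3 is 2 (since 2·2 = 4 = 1·3 + 1), so t ≡ 2·1 = 2 ≡ 2 (mod 3).
    Then x = 12 + 42·2 = 96, valid modulo lcm(42, 9) = 126: x ≡ 96 (mod 126).
Verify: 96 mod 6 = 0, 96 mod 14 = 12, 96 mod 9 = 6.

x ≡ 96 (mod 126).


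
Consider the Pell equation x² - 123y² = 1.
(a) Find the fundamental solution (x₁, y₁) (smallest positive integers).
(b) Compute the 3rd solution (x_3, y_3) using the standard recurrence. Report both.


Step 1: Find the fundamental solution (x₁, y₁) of x² - 123y² = 1.
  Expand √123 as a continued fraction. a₀ = ⌊√123⌋ = 11; iterate m_{k+1} = d_k·a_k − m_k, d_{k+1} = (123 − m_{k+1}²)/d_k, a_{k+1} = ⌊(a₀ + m_{k+1})/d_{k+1}⌋ (starting m₀ = 0, d₀ = 1), with convergents p_k = a_k·p_{k-1} + p_{k-2}, q_k = a_k·q_{k-1} + q_{k-2} (p₋₁ = 1, q₋₁ = 0):
  k = 0: a₀ = 11; p₀/q₀ = 11/1; p₀² − 123·q₀² = 121 − 123 = -2.
  k = 1: m = 11, d = 2, a = ⌊(11 + 11)/2⌋ = 11; p/q = (11·11 + 1)/(11·1 + 0) = 122/11; p² − 123·q² = 14884 − 14883 = 1.
  The first convergent with p² − 123·q² = 1 gives the fundamental solution (x₁, y₁) = (122, 11).
Step 2: Apply the recurrence (x_{n+1}, y_{n+1}) = (x₁x_n + 123y₁y_n, x₁y_n + y₁x_n) repeatedly.
  From (x_1, y_1) = (122, 11): x_2 = 122·122 + 123·11·11 = 29767; y_2 = 122·11 + 11·122 = 2684.
  From (x_2, y_2) = (29767, 2684): x_3 = 122·29767 + 123·11·2684 = 7263026; y_3 = 122·2684 + 11·29767 = 654885.
Step 3: Verify x_3² - 123·y_3² = 52751546676676 - 52751546676675 = 1 (should be 1). ✓

(x_1, y_1) = (122, 11); (x_3, y_3) = (7263026, 654885).


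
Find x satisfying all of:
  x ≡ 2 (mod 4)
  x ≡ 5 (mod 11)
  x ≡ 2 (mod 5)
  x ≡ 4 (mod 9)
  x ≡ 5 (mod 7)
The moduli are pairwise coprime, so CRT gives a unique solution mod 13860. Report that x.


Product of moduli M = 4 · 11 · 5 · 9 · 7 = 13860.
Merge one congruence at a time:
  Start: x ≡ 2 (mod 4).
  Combine with x ≡ 5 (mod 11); new modulus lcm = 44.
    Write x = 2 + 4·t and substitute into x ≡ 5 (mod 11): 4·t ≡ 5 − 2 = 3 (mod 11).
    The inverse of 4 mod 11 is 3 (since 4·3 = 12 = 1·11 + 1), so t ≡ 3·3 = 9 ≡ 9 (mod 11).
    Then x = 2 + 4·9 = 38, valid modulo lcm(4, 11) = 44: x ≡ 38 (mod 44).
  Combine with x ≡ 2 (mod 5); new modulus lcm = 220.
    Write x = 38 + 44·t and substitute into x ≡ 2 (mod 5): 44·t ≡ 2 − 38 = -36 (mod 5).
    Reduce coefficients mod 5: 4·t ≡ 4 (mod 5).
    The inverse of 4 mod 5 is 4 (since 4·4 = 16 = 3·5 + 1), so t ≡ 4·4 = 16 ≡ 1 (mod 5).
    Then x = 38 + 44·1 = 82, valid modulo lcm(44, 5) = 220: x ≡ 82 (mod 220).
  Combine with x ≡ 4 (mod 9); new modulus lcm = 1980.
    Write x = 82 + 220·t and substitute into x ≡ 4 (mod 9): 220·t ≡ 4 − 82 = -78 (mod 9).
    Reduce coefficients mod 9: 4·t ≡ 3 (mod 9).
    The inverse of 4 mod 9 is 7 (since 4·7 = 28 = 3·9 + 1), so t ≡ 7·3 = 21 ≡ 3 (mod 9).
    Then x = 82 + 220·3 = 742, valid modulo lcm(220, 9) = 1980: x ≡ 742 (mod 1980).
  Combine with x ≡ 5 (mod 7); new modulus lcm = 13860.
    Write x = 742 + 1980·t and substitute into x ≡ 5 (mod 7): 1980·t ≡ 5 − 742 = -737 (mod 7).
    Reduce coefficients mod 7: 6·t ≡ 5 (mod 7).
    The inverse of 6 mod 7 is 6 (since 6·6 = 36 = 5·7 + 1), so t ≡ 6·5 = 30 ≡ 2 (mod 7).
    Then x = 742 + 1980·2 = 4702, valid modulo lcm(1980, 7) = 13860: x ≡ 4702 (mod 13860).
Verify against each original: 4702 mod 4 = 2, 4702 mod 11 = 5, 4702 mod 5 = 2, 4702 mod 9 = 4, 4702 mod 7 = 5.

x ≡ 4702 (mod 13860).


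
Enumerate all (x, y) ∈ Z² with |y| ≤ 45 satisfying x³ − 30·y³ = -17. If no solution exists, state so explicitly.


The equation is x³ - 30y³ = -17. For fixed y, x³ = 30·y³ − 17, so a solution requires the RHS to be a perfect cube.
Strategy: iterate y from -45 to 45, compute RHS = 30·y³ − 17, and check whether it is a (positive or negative) perfect cube.
Check small values of y:
  y = 0: RHS = -17 is not a perfect cube.
  y = 1: RHS = 13 is not a perfect cube.
  y = -1: RHS = -47 is not a perfect cube.
  y = 2: RHS = 223 is not a perfect cube.
  y = -2: RHS = -257 is not a perfect cube.
  y = 3: RHS = 793 is not a perfect cube.
  y = -3: RHS = -827 is not a perfect cube.
Continuing the search up to |y| = 45 finds no solutions either.
No (x, y) in the scanned range satisfies the equation.

No integer solutions with |y| ≤ 45.


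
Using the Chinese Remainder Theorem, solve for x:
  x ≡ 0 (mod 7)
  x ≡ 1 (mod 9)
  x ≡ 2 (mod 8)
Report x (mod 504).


Moduli 7, 9, 8 are pairwise coprime; by CRT there is a unique solution modulo M = 7 · 9 · 8 = 504.
Solve pairwise, accumulating the modulus:
  Start with x ≡ 0 (mod 7).
  Combine with x ≡ 1 (mod 9): since gcd(7, 9) = 1, we get a unique residue mod 63.
    Write x = 0 + 7·t and substitute into x ≡ 1 (mod 9): 7·t ≡ 1 − 0 = 1 (mod 9).
    The inverse of 7 mod 9 is 4 (since 7·4 = 28 = 3·9 + 1), so t ≡ 4·1 = 4 ≡ 4 (mod 9).
    Then x = 0 + 7·4 = 28, valid modulo lcm(7, 9) = 63: x ≡ 28 (mod 63).
  Combine with x ≡ 2 (mod 8): since gcd(63, 8) = 1, we get a unique residue mod 504.
    Write x = 28 + 63·t and substitute into x ≡ 2 (mod 8): 63·t ≡ 2 − 28 = -26 (mod 8).
    Reduce coefficients mod 8: 7·t ≡ 6 (mod 8).
    The inverse of 7 mod 8 is 7 (since 7·7 = 49 = 6·8 + 1), so t ≡ 7·6 = 42 ≡ 2 (mod 8).
    Then x = 28 + 63·2 = 154, valid modulo lcm(63, 8) = 504: x ≡ 154 (mod 504).
Verify: 154 mod 7 = 0 ✓, 154 mod 9 = 1 ✓, 154 mod 8 = 2 ✓.

x ≡ 154 (mod 504).


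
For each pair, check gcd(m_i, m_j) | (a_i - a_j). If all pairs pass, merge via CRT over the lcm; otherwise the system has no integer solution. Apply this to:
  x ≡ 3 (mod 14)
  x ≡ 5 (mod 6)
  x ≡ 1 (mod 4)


Moduli 14, 6, 4 are not pairwise coprime, so CRT works modulo lcm(m_i) when all pairwise compatibility conditions hold.
Pairwise compatibility: gcd(m_i, m_j) must divide a_i - a_j for every pair.
Merge one congruence at a time:
  Start: x ≡ 3 (mod 14).
  Combine with x ≡ 5 (mod 6): gcd(14, 6) = 2; 5 - 3 = 2, which IS divisible by 2, so compatible.
    Write x = 3 + 14·t and substitute into x ≡ 5 (mod 6): 14·t ≡ 5 − 3 = 2 (mod 6).
    Divide the congruence (and modulus) by g = 2: 7·t ≡ 1 (mod 3).
    Reduce coefficients mod 3: 1·t ≡ 1 (mod 3).
    So t ≡ 1 (mod 3).
    Then x = 3 + 14·1 = 17, valid modulo lcm(14, 6) = 42: x ≡ 17 (mod 42).
  Combine with x ≡ 1 (mod 4): gcd(42, 4) = 2; 1 - 17 = -16, which IS divisible by 2, so compatible.
    Write x = 17 + 42·t and substitute into x ≡ 1 (mod 4): 42·t ≡ 1 − 17 = -16 (mod 4).
    Divide the congruence (and modulus) by g = 2: 21·t ≡ -8 (mod 2).
    Reduce coefficients mod 2: 1·t ≡ 0 (mod 2).
    So t ≡ 0 (mod 2).
    Then x = 17 + 42·0 = 17, valid modulo lcm(42, 4) = 84: x ≡ 17 (mod 84).
Verify: 17 mod 14 = 3, 17 mod 6 = 5, 17 mod 4 = 1.

x ≡ 17 (mod 84).


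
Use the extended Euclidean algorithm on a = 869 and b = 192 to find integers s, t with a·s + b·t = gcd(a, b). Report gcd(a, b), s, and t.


Euclidean algorithm on (869, 192) — divide until remainder is 0:
  869 = 4 · 192 + 101
  192 = 1 · 101 + 91
  101 = 1 · 91 + 10
  91 = 9 · 10 + 1
  10 = 10 · 1 + 0
gcd(869, 192) = 1.
Track Bezout coefficients alongside the remainders: start with r₀ = 869 = a·1 + b·0 (s = 1, t = 0) and r₁ = 192 = a·0 + b·1 (s = 0, t = 1); each new remainder r_{k+1} = r_{k-1} − q_k·r_k inherits s_{k+1} = s_{k-1} − q_k·s_k, t_{k+1} = t_{k-1} − q_k·t_k, so r_k = a·s_k + b·t_k at every step:
  q = 4: r = 101, s = 1 − 4·0 = 1, t = 0 − 4·1 = -4  (check: 869·1 + 192·(-4) = 101)
  q = 1: r = 91, s = 0 − 1·1 = -1, t = 1 − 1·(-4) = 5  (check: 869·(-1) + 192·5 = 91)
  q = 1: r = 10, s = 1 − 1·(-1) = 2, t = -4 − 1·5 = -9  (check: 869·2 + 192·(-9) = 10)
  q = 9: r = 1, s = -1 − 9·2 = -19, t = 5 − 9·(-9) = 86  (check: 869·(-19) + 192·86 = 1)
The row with r = 1 (the gcd) gives the Bezout coefficients s = -19, t = 86.
Result: 869 · (-19) + 192 · (86) = 1.

gcd(869, 192) = 1; s = -19, t = 86 (check: 869·(-19) + 192·86 = 1).


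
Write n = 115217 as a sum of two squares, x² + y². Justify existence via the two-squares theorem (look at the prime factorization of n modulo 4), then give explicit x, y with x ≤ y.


Step 1: Factor n = 115217 = 29^2 · 137.
Step 2: Check the mod-4 condition on each prime factor: 29 ≡ 1 (mod 4), exponent 2; 137 ≡ 1 (mod 4), exponent 1.
All primes ≡ 3 (mod 4) appear to even exponent (or don't appear), so by the two-squares theorem n IS expressible as a sum of two squares.
Step 3: Build a representation. Here n = 29 · 29 · 137 is a product of primes ≡ 1 (mod 4). Each prime p ≡ 1 (mod 4) is itself a sum of two squares; find a² by testing p − a² for a perfect square:
  29: 29 − 1² = 28, 29 − 2² = 25 = 5² ⇒ 29 = 2² + 5².
  137: 137 − 1² = 136, 137 − 2² = 133, 137 − 3² = 128, 137 − 4² = 121 = 11² ⇒ 137 = 4² + 11².
  Combine using the Brahmagupta–Fibonacci identity (a² + b²)(c² + d²) = (ac − bd)² + (ad + bc)² = (ac + bd)² + (ad − bc)²:
  29 · 29 = 841: from (2² + 5²)(2² + 5²), take (2·2 − 5·5, 2·5 + 5·2) = (4 − 25, 10 + 10) = (-21, 20); dropping signs (only squares matter) gives (21, 20); check 21² + 20² = 441 + 400 = 841 ✓.
  841 · 137 = 115217: from (21² + 20²)(4² + 11²), take (21·4 − 20·11, 21·11 + 20·4) = (84 − 220, 231 + 80) = (-136, 311); dropping signs (only squares matter) gives (136, 311); check 136² + 311² = 18496 + 96721 = 115217 ✓.
Step 4: Order so x ≤ y and verify: 136² + 311² = 18496 + 96721 = 115217 = n. ✓

n = 115217 = 136² + 311² (one valid representation with x ≤ y).
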